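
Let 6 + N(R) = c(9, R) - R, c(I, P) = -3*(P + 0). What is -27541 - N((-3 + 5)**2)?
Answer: -27519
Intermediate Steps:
c(I, P) = -3*P
N(R) = -6 - 4*R (N(R) = -6 + (-3*R - R) = -6 - 4*R)
-27541 - N((-3 + 5)**2) = -27541 - (-6 - 4*(-3 + 5)**2) = -27541 - (-6 - 4*2**2) = -27541 - (-6 - 4*4) = -27541 - (-6 - 16) = -27541 - 1*(-22) = -27541 + 22 = -27519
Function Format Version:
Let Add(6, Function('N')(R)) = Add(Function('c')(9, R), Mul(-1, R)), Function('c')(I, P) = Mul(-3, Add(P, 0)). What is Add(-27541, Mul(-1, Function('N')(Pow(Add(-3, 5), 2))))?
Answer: -27519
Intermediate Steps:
Function('c')(I, P) = Mul(-3, P)
Function('N')(R) = Add(-6, Mul(-4, R)) (Function('N')(R) = Add(-6, Add(Mul(-3, R), Mul(-1, R))) = Add(-6, Mul(-4, R)))
Add(-27541, Mul(-1, Function('N')(Pow(Add(-3, 5), 2)))) = Add(-27541, Mul(-1, Add(-6, Mul(-4, Pow(Add(-3, 5), 2))))) = Add(-27541, Mul(-1, Add(-6, Mul(-4, Pow(2, 2))))) = Add(-27541, Mul(-1, Add(-6, Mul(-4, 4)))) = Add(-27541, Mul(-1, Add(-6, -16))) = Add(-27541, Mul(-1, -22)) = Add(-27541, 22) = -27519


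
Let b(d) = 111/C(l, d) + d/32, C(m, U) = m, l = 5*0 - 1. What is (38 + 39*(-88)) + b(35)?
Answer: -112125/32 ≈ -3503.9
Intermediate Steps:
l = -1 (l = 0 - 1 = -1)
b(d) = -111 + d/32 (b(d) = 111/(-1) + d/32 = 111*(-1) + d*(1/32) = -111 + d/32)
(38 + 39*(-88)) + b(35) = (38 + 39*(-88)) + (-111 + (1/32)*35) = (38 - 3432) + (-111 + 35/32) = -3394 - 3517/32 = -112125/32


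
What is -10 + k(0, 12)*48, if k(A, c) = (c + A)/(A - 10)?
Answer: -338/5 ≈ -67.600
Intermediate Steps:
k(A, c) = (A + c)/(-10 + A)
-10 + k(0, 12)*48 = -10 + ((0 + 12)/(-10 + 0))*48 = -10 + (12/(-10))*48 = -10 - 1/10*12*48 = -10 - 6/5*48 = -10 - 288/5 = -338/5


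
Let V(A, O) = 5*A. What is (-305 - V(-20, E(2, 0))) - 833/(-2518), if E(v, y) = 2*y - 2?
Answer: -515357/2518 ≈ -204.67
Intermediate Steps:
E(v, y) = -2 + 2*y
(-305 - V(-20, E(2, 0))) - 833/(-2518) = (-305 - 5*(-20)) - 833/(-2518) = (-305 - 1*(-100)) - 833*(-1)/2518 = (-305 + 100) - 1*(-833/2518) = -205 + 833/2518 = -515357/2518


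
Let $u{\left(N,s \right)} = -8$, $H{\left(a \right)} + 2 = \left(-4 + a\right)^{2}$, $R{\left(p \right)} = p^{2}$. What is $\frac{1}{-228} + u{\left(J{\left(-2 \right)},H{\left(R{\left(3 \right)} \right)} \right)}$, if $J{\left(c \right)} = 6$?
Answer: $- \frac{1825}{228} \approx -8.0044$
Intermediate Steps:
$H{\left(a \right)} = -2 + \left(-4 + a\right)^{2}$
$\frac{1}{-228} + u{\left(J{\left(-2 \right)},H{\left(R{\left(3 \right)} \right)} \right)} = \frac{1}{-228} - 8 = - \frac{1}{228} - 8 = - \frac{1825}{228}$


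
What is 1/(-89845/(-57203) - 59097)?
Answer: -57203/3380435846 ≈ -1.6922e-5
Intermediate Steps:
1/(-89845/(-57203) - 59097) = 1/(-89845*(-1/57203) - 59097) = 1/(89845/57203 - 59097) = 1/(-3380435846/57203) = -57203/3380435846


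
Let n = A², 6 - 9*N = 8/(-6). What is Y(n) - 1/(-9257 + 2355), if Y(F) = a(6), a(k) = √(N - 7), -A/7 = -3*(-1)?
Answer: 1/6902 + I*√501/9 ≈ 0.00014489 + 2.487*I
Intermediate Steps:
N = 22/27 (N = ⅔ - 8/(9*(-6)) = ⅔ - 8*(-1)/(9*6) = ⅔ - ⅑*(-4/3) = ⅔ + 4/27 = 22/27 ≈ 0.81481)
A = -21 (A = -(-21)*(-1) = -7*3 = -21)
n = 441 (n = (-21)² = 441)
a(k) = I*√501/9 (a(k) = √(22/27 - 7) = √(-167/27) = I*√501/9)
Y(F) = I*√501/9
Y(n) - 1/(-9257 + 2355) = I*√501/9 - 1/(-9257 + 2355) = I*√501/9 - 1/(-6902) = I*√501/9 - 1*(-1/6902) = I*√501/9 + 1/6902 = 1/6902 + I*√501/9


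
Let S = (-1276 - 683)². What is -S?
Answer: -3837681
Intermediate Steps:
S = 3837681 (S = (-1959)² = 3837681)
-S = -1*3837681 = -3837681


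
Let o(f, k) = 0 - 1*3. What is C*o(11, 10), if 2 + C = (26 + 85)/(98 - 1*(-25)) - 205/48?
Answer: 10565/656 ≈ 16.105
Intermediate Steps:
o(f, k) = -3 (o(f, k) = 0 - 3 = -3)
C = -10565/1968 (C = -2 + ((26 + 85)/(98 - 1*(-25)) - 205/48) = -2 + (111/(98 + 25) - 205*1/48) = -2 + (111/123 - 205/48) = -2 + (111*(1/123) - 205/48) = -2 + (37/41 - 205/48) = -2 - 6629/1968 = -10565/1968 ≈ -5.3684)
C*o(11, 10) = -10565/1968*(-3) = 10565/656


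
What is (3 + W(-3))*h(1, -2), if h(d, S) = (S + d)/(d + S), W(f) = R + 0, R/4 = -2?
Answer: -5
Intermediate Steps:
R = -8 (R = 4*(-2) = -8)
W(f) = -8 (W(f) = -8 + 0 = -8)
h(d, S) = 1 (h(d, S) = (S + d)/(S + d) = 1)
(3 + W(-3))*h(1, -2) = (3 - 8)*1 = -5*1 = -5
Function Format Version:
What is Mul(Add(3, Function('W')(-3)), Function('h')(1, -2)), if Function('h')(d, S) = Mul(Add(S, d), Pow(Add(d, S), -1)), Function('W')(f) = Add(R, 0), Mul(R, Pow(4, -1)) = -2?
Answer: -5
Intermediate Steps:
R = -8 (R = Mul(4, -2) = -8)
Function('W')(f) = -8 (Function('W')(f) = Add(-8, 0) = -8)
Function('h')(d, S) = 1 (Function('h')(d, S) = Mul(Add(S, d), Pow(Add(S, d), -1)) = 1)
Mul(Add(3, Function('W')(-3)), Function('h')(1, -2)) = Mul(Add(3, -8), 1) = Mul(-5, 1) = -5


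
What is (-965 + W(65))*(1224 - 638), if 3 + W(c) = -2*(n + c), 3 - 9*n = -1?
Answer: -5795540/9 ≈ -6.4395e+5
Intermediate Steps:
n = 4/9 (n = ⅓ - ⅑*(-1) = ⅓ + ⅑ = 4/9 ≈ 0.44444)
W(c) = -35/9 - 2*c (W(c) = -3 - 2*(4/9 + c) = -3 + (-8/9 - 2*c) = -35/9 - 2*c)
(-965 + W(65))*(1224 - 638) = (-965 + (-35/9 - 2*65))*(1224 - 638) = (-965 + (-35/9 - 130))*586 = (-965 - 1205/9)*586 = -9890/9*586 = -5795540/9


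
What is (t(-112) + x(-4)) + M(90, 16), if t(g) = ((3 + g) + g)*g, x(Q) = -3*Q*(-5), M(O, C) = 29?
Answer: 24721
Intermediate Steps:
x(Q) = 15*Q
t(g) = g*(3 + 2*g) (t(g) = (3 + 2*g)*g = g*(3 + 2*g))
(t(-112) + x(-4)) + M(90, 16) = (-112*(3 + 2*(-112)) + 15*(-4)) + 29 = (-112*(3 - 224) - 60) + 29 = (-112*(-221) - 60) + 29 = (24752 - 60) + 29 = 24692 + 29 = 24721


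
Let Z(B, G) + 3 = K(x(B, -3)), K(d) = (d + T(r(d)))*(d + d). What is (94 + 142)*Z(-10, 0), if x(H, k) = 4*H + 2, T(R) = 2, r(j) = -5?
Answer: 644988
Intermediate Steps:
x(H, k) = 2 + 4*H
K(d) = 2*d*(2 + d) (K(d) = (d + 2)*(d + d) = (2 + d)*(2*d) = 2*d*(2 + d))
Z(B, G) = -3 + 2*(2 + 4*B)*(4 + 4*B) (Z(B, G) = -3 + 2*(2 + 4*B)*(2 + (2 + 4*B)) = -3 + 2*(2 + 4*B)*(4 + 4*B))
(94 + 142)*Z(-10, 0) = (94 + 142)*(13 + 32*(-10)² + 48*(-10)) = 236*(13 + 32*100 - 480) = 236*(13 + 3200 - 480) = 236*2733 = 644988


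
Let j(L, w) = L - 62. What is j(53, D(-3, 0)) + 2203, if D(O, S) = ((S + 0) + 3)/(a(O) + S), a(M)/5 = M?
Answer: 2194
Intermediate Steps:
a(M) = 5*M
D(O, S) = (3 + S)/(S + 5*O) (D(O, S) = ((S + 0) + 3)/(5*O + S) = (S + 3)/(S + 5*O) = (3 + S)/(S + 5*O))
j(L, w) = -62 + L
j(53, D(-3, 0)) + 2203 = (-62 + 53) + 2203 = -9 + 2203 = 2194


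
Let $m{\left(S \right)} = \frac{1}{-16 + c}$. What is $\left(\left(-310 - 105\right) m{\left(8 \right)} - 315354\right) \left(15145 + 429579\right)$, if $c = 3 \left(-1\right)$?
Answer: $- \frac{2664479793164}{19} \approx -1.4024 \cdot 10^{11}$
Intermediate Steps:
$c = -3$
$m{\left(S \right)} = - \frac{1}{19}$ ($m{\left(S \right)} = \frac{1}{-16 - 3} = \frac{1}{-19} = - \frac{1}{19}$)
$\left(\left(-310 - 105\right) m{\left(8 \right)} - 315354\right) \left(15145 + 429579\right) = \left(\left(-310 - 105\right) \left(- \frac{1}{19}\right) - 315354\right) \left(15145 + 429579\right) = \left(\left(-415\right) \left(- \frac{1}{19}\right) - 315354\right) 444724 = \left(\frac{415}{19} - 315354\right) 444724 = \left(- \frac{5991311}{19}\right) 444724 = - \frac{2664479793164}{19}$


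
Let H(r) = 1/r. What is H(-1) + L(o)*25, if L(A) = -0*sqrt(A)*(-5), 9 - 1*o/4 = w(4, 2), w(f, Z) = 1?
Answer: -1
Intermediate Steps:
o = 32 (o = 36 - 4*1 = 36 - 4 = 32)
L(A) = 0 (L(A) = -5*0*(-5) = 0*(-5) = 0)
H(-1) + L(o)*25 = 1/(-1) + 0*25 = -1 + 0 = -1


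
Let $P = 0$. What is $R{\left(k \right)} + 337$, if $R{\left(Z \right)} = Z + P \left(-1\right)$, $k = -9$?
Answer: $328$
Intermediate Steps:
$R{\left(Z \right)} = Z$ ($R{\left(Z \right)} = Z + 0 \left(-1\right) = Z + 0 = Z$)
$R{\left(k \right)} + 337 = -9 + 337 = 328$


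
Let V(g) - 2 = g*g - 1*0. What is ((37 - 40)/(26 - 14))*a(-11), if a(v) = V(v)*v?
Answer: 1353/4 ≈ 338.25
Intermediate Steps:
V(g) = 2 + g² (V(g) = 2 + (g*g - 1*0) = 2 + (g² + 0) = 2 + g²)
a(v) = v*(2 + v²) (a(v) = (2 + v²)*v = v*(2 + v²))
((37 - 40)/(26 - 14))*a(-11) = ((37 - 40)/(26 - 14))*(-11*(2 + (-11)²)) = (-3/12)*(-11*(2 + 121)) = (-3*1/12)*(-11*123) = -¼*(-1353) = 1353/4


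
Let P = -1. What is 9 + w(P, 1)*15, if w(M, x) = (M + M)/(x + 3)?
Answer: 3/2 ≈ 1.5000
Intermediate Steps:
w(M, x) = 2*M/(3 + x) (w(M, x) = (2*M)/(3 + x) = 2*M/(3 + x))
9 + w(P, 1)*15 = 9 + (2*(-1)/(3 + 1))*15 = 9 + (2*(-1)/4)*15 = 9 + (2*(-1)*(¼))*15 = 9 - ½*15 = 9 - 15/2 = 3/2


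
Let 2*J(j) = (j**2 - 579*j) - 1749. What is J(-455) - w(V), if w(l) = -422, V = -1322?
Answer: 469565/2 ≈ 2.3478e+5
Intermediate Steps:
J(j) = -1749/2 + j**2/2 - 579*j/2 (J(j) = ((j**2 - 579*j) - 1749)/2 = (-1749 + j**2 - 579*j)/2 = -1749/2 + j**2/2 - 579*j/2)
J(-455) - w(V) = (-1749/2 + (1/2)*(-455)**2 - 579/2*(-455)) - 1*(-422) = (-1749/2 + (1/2)*207025 + 263445/2) + 422 = (-1749/2 + 207025/2 + 263445/2) + 422 = 468721/2 + 422 = 469565/2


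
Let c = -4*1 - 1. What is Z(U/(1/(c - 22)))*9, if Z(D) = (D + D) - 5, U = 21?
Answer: -10251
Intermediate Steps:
c = -5 (c = -4 - 1 = -5)
Z(D) = -5 + 2*D (Z(D) = 2*D - 5 = -5 + 2*D)
Z(U/(1/(c - 22)))*9 = (-5 + 2*(21/(1/(-5 - 22))))*9 = (-5 + 2*(21/(1/(-27))))*9 = (-5 + 2*(21/(-1/27)))*9 = (-5 + 2*(21*(-27)))*9 = (-5 + 2*(-567))*9 = (-5 - 1134)*9 = -1139*9 = -10251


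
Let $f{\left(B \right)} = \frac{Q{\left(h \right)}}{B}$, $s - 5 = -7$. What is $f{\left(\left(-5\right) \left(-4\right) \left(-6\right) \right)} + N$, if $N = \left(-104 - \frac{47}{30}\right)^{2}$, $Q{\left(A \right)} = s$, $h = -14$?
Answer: $\frac{2507476}{225} \approx 11144.0$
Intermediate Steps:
$s = -2$ ($s = 5 - 7 = -2$)
$Q{\left(A \right)} = -2$
$N = \frac{10029889}{900}$ ($N = \left(-104 - \frac{47}{30}\right)^{2} = \left(- \frac{3167}{30}\right)^{2} = \frac{10029889}{900} \approx 11144.0$)
$f{\left(B \right)} = - \frac{2}{B}$
$f{\left(\left(-5\right) \left(-4\right) \left(-6\right) \right)} + N = - \frac{2}{\left(-5\right) \left(-4\right) \left(-6\right)} + \frac{10029889}{900} = - \frac{2}{20 \left(-6\right)} + \frac{10029889}{900} = - \frac{2}{-120} + \frac{10029889}{900} = \left(-2\right) \left(- \frac{1}{120}\right) + \frac{10029889}{900} = \frac{1}{60} + \frac{10029889}{900} = \frac{2507476}{225}$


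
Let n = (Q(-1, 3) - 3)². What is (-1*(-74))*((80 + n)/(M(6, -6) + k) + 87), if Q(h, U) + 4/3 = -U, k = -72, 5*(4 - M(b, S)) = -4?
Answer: 339697/54 ≈ 6290.7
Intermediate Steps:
M(b, S) = 24/5 (M(b, S) = 4 - ⅕*(-4) = 4 + ⅘ = 24/5)
Q(h, U) = -4/3 - U
n = 484/9 (n = ((-4/3 - 1*3) - 3)² = ((-4/3 - 3) - 3)² = (-13/3 - 3)² = (-22/3)² = 484/9 ≈ 53.778)
(-1*(-74))*((80 + n)/(M(6, -6) + k) + 87) = (-1*(-74))*((80 + 484/9)/(24/5 - 72) + 87) = 74*(1204/(9*(-336/5)) + 87) = 74*((1204/9)*(-5/336) + 87) = 74*(-215/108 + 87) = 74*(9181/108) = 339697/54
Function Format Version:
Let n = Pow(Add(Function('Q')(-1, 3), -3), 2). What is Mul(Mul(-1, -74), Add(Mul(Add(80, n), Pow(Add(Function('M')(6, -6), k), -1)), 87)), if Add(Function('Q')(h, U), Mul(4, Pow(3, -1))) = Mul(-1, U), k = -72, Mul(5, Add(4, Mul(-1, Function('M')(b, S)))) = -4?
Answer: Rational(339697, 54) ≈ 6290.7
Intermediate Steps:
Function('M')(b, S) = Rational(24, 5) (Function('M')(b, S) = Add(4, Mul(Rational(-1, 5), -4)) = Add(4, Rational(4, 5)) = Rational(24, 5))
Function('Q')(h, U) = Add(Rational(-4, 3), Mul(-1, U))
n = Rational(484, 9) (n = Pow(Add(Add(Rational(-4, 3), Mul(-1, 3)), -3), 2) = Pow(Add(Add(Rational(-4, 3), -3), -3), 2) = Pow(Add(Rational(-13, 3), -3), 2) = Pow(Rational(-22, 3), 2) = Rational(484, 9) ≈ 53.778)
Mul(Mul(-1, -74), Add(Mul(Add(80, n), Pow(Add(Function('M')(6, -6), k), -1)), 87)) = Mul(Mul(-1, -74), Add(Mul(Add(80, Rational(484, 9)), Pow(Add(Rational(24, 5), -72), -1)), 87)) = Mul(74, Add(Mul(Rational(1204, 9), Pow(Rational(-336, 5), -1)), 87)) = Mul(74, Add(Mul(Rational(1204, 9), Rational(-5, 336)), 87)) = Mul(74, Add(Rational(-215, 108), 87)) = Mul(74, Rational(9181, 108)) = Rational(339697, 54)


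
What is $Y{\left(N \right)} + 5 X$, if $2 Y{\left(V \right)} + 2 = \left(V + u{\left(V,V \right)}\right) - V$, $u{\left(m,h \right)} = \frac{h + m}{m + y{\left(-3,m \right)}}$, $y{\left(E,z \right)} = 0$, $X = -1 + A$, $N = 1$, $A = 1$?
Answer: $0$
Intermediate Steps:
$X = 0$ ($X = -1 + 1 = 0$)
$u{\left(m,h \right)} = \frac{h + m}{m}$ ($u{\left(m,h \right)} = \frac{h + m}{m + 0} = \frac{h + m}{m}$)
$Y{\left(V \right)} = 0$ ($Y{\left(V \right)} = -1 + \frac{\left(V + \frac{V + V}{V}\right) - V}{2} = -1 + \frac{\left(V + \frac{2 V}{V}\right) - V}{2} = -1 + \frac{\left(V + 2\right) - V}{2} = -1 + \frac{\left(2 + V\right) - V}{2} = -1 + \frac{1}{2} \cdot 2 = -1 + 1 = 0$)
$Y{\left(N \right)} + 5 X = 0 + 5 \cdot 0 = 0 + 0 = 0$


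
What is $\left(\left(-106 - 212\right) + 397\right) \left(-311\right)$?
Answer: $-24569$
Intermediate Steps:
$\left(\left(-106 - 212\right) + 397\right) \left(-311\right) = \left(-318 + 397\right) \left(-311\right) = 79 \left(-311\right) = -24569$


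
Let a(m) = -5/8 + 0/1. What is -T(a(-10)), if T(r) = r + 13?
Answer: -99/8 ≈ -12.375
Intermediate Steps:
a(m) = -5/8 (a(m) = -5*1/8 + 0*1 = -5/8 + 0 = -5/8)
T(r) = 13 + r
-T(a(-10)) = -(13 - 5/8) = -1*99/8 = -99/8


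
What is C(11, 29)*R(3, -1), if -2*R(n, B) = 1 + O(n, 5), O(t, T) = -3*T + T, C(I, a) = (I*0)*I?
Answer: 0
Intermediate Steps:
C(I, a) = 0 (C(I, a) = 0*I = 0)
O(t, T) = -2*T
R(n, B) = 9/2 (R(n, B) = -(1 - 2*5)/2 = -(1 - 10)/2 = -½*(-9) = 9/2)
C(11, 29)*R(3, -1) = 0*(9/2) = 0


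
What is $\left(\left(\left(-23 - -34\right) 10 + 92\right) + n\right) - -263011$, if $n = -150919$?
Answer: $112294$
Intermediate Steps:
$\left(\left(\left(-23 - -34\right) 10 + 92\right) + n\right) - -263011 = \left(\left(\left(-23 - -34\right) 10 + 92\right) - 150919\right) - -263011 = \left(\left(\left(-23 + 34\right) 10 + 92\right) - 150919\right) + 263011 = \left(\left(11 \cdot 10 + 92\right) - 150919\right) + 263011 = \left(\left(110 + 92\right) - 150919\right) + 263011 = \left(202 - 150919\right) + 263011 = -150717 + 263011 = 112294$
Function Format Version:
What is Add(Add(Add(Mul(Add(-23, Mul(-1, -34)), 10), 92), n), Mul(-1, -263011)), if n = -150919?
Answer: 112294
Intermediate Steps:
Add(Add(Add(Mul(Add(-23, Mul(-1, -34)), 10), 92), n), Mul(-1, -263011)) = Add(Add(Add(Mul(Add(-23, Mul(-1, -34)), 10), 92), -150919), Mul(-1, -263011)) = Add(Add(Add(Mul(Add(-23, 34), 10), 92), -150919), 263011) = Add(Add(Add(Mul(11, 10), 92), -150919), 263011) = Add(Add(Add(110, 92), -150919), 263011) = Add(Add(202, -150919), 263011) = Add(-150717, 263011) = 112294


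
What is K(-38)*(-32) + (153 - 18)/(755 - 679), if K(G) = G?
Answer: 92551/76 ≈ 1217.8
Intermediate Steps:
K(-38)*(-32) + (153 - 18)/(755 - 679) = -38*(-32) + (153 - 18)/(755 - 679) = 1216 + 135/76 = 92551/76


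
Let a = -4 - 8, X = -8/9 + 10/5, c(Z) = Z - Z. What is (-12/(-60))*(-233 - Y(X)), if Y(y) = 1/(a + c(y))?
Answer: -559/12 ≈ -46.583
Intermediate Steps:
c(Z) = 0
X = 10/9 (X = -8*⅑ + 10*(⅕) = -8/9 + 2 = 10/9 ≈ 1.1111)
a = -12
Y(y) = -1/12 (Y(y) = 1/(-12 + 0) = 1/(-12) = -1/12)
(-12/(-60))*(-233 - Y(X)) = (-12/(-60))*(-233 - 1*(-1/12)) = (-12*(-1/60))*(-233 + 1/12) = (⅕)*(-2795/12) = -559/12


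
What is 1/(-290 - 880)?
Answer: -1/1170 ≈ -0.00085470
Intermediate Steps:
1/(-290 - 880) = 1/(-1170) = -1/1170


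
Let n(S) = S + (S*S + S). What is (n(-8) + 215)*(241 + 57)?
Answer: 78374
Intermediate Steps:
n(S) = S² + 2*S (n(S) = S + (S² + S) = S + (S + S²) = S² + 2*S)
(n(-8) + 215)*(241 + 57) = (-8*(2 - 8) + 215)*(241 + 57) = (-8*(-6) + 215)*298 = (48 + 215)*298 = 263*298 = 78374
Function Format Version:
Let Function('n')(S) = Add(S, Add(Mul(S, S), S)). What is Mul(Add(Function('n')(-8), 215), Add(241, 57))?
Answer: 78374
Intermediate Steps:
Function('n')(S) = Add(Pow(S, 2), Mul(2, S)) (Function('n')(S) = Add(S, Add(Pow(S, 2), S)) = Add(S, Add(S, Pow(S, 2))) = Add(Pow(S, 2), Mul(2, S)))
Mul(Add(Function('n')(-8), 215), Add(241, 57)) = Mul(Add(Mul(-8, Add(2, -8)), 215), Add(241, 57)) = Mul(Add(Mul(-8, -6), 215), 298) = Mul(Add(48, 215), 298) = Mul(263, 298) = 78374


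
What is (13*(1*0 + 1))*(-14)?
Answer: -182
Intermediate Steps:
(13*(1*0 + 1))*(-14) = (13*(0 + 1))*(-14) = (13*1)*(-14) = 13*(-14) = -182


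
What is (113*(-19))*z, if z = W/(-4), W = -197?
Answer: -422959/4 ≈ -1.0574e+5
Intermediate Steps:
z = 197/4 (z = -197/(-4) = -197*(-¼) = 197/4 ≈ 49.250)
(113*(-19))*z = (113*(-19))*(197/4) = -2147*197/4 = -422959/4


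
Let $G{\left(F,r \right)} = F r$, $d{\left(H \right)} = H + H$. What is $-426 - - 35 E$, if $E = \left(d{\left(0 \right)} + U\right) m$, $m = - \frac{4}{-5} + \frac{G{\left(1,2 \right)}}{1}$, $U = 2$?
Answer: $-230$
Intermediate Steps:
$d{\left(H \right)} = 2 H$
$m = \frac{14}{5}$ ($m = - \frac{4}{-5} + \frac{1 \cdot 2}{1} = \left(-4\right) \left(- \frac{1}{5}\right) + 2 \cdot 1 = \frac{4}{5} + 2 = \frac{14}{5} \approx 2.8$)
$E = \frac{28}{5}$ ($E = \left(2 \cdot 0 + 2\right) \frac{14}{5} = \left(0 + 2\right) \frac{14}{5} = 2 \cdot \frac{14}{5} = \frac{28}{5} \approx 5.6$)
$-426 - - 35 E = -426 - \left(-35\right) \frac{28}{5} = -426 - -196 = -426 + 196 = -230$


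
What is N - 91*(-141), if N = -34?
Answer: 12797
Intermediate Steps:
N - 91*(-141) = -34 - 91*(-141) = -34 + 12831 = 12797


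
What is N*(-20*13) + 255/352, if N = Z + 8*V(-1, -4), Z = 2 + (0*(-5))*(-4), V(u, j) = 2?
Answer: -1647105/352 ≈ -4679.3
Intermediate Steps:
Z = 2 (Z = 2 + 0*(-4) = 2 + 0 = 2)
N = 18 (N = 2 + 8*2 = 2 + 16 = 18)
N*(-20*13) + 255/352 = 18*(-20*13) + 255/352 = 18*(-260) + 255*(1/352) = -4680 + 255/352 = -1647105/352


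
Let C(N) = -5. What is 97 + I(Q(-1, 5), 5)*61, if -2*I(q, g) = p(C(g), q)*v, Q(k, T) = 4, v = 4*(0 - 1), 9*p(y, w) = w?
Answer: 1361/9 ≈ 151.22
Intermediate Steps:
p(y, w) = w/9
v = -4 (v = 4*(-1) = -4)
I(q, g) = 2*q/9 (I(q, g) = -q/9*(-4)/2 = -(-2)*q/9 = 2*q/9)
97 + I(Q(-1, 5), 5)*61 = 97 + ((2/9)*4)*61 = 97 + (8/9)*61 = 97 + 488/9 = 1361/9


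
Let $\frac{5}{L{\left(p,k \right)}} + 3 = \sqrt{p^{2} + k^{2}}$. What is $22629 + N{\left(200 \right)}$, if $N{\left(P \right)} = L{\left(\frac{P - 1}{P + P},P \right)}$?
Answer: $\frac{144793912771029}{6398599601} + \frac{2000 \sqrt{6400039601}}{6398599601} \approx 22629.0$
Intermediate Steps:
$L{\left(p,k \right)} = \frac{5}{-3 + \sqrt{k^{2} + p^{2}}}$ ($L{\left(p,k \right)} = \frac{5}{-3 + \sqrt{p^{2} + k^{2}}} = \frac{5}{-3 + \sqrt{k^{2} + p^{2}}}$)
$N{\left(P \right)} = \frac{5}{-3 + \sqrt{P^{2} + \frac{\left(-1 + P\right)^{2}}{4 P^{2}}}}$ ($N{\left(P \right)} = \frac{5}{-3 + \sqrt{P^{2} + \left(\frac{P - 1}{P + P}\right)^{2}}} = \frac{5}{-3 + \sqrt{P^{2} + \left(\frac{-1 + P}{2 P}\right)^{2}}} = \frac{5}{-3 + \sqrt{P^{2} + \frac{\left(-1 + P\right)^{2}}{4 P^{2}}}}$)
$22629 + N{\left(200 \right)} = 22629 + \frac{10}{-6 + \sqrt{\frac{\left(-1 + 200\right)^{2} + 4 \cdot 200^{4}}{40000}}} = 22629 + \frac{10}{-6 + \sqrt{\frac{199^{2} + 4 \cdot 1600000000}{40000}}} = 22629 + \frac{10}{-6 + \sqrt{\frac{39601 + 6400000000}{40000}}} = 22629 + \frac{10}{-6 + \sqrt{\frac{1}{40000} \cdot 6400039601}} = 22629 + \frac{10}{-6 + \sqrt{\frac{6400039601}{40000}}} = 22629 + \frac{10}{-6 + \frac{\sqrt{6400039601}}{200}}$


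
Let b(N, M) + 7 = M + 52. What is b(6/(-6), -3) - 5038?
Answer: -4996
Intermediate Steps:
b(N, M) = 45 + M (b(N, M) = -7 + (M + 52) = -7 + (52 + M) = 45 + M)
b(6/(-6), -3) - 5038 = (45 - 3) - 5038 = 42 - 5038 = -4996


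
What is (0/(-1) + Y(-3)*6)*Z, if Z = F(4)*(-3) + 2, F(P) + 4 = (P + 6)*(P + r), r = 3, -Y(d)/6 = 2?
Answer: 14112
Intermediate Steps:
Y(d) = -12 (Y(d) = -6*2 = -12)
F(P) = -4 + (3 + P)*(6 + P) (F(P) = -4 + (P + 6)*(P + 3) = -4 + (6 + P)*(3 + P) = -4 + (3 + P)*(6 + P))
Z = -196 (Z = (14 + 4² + 9*4)*(-3) + 2 = (14 + 16 + 36)*(-3) + 2 = 66*(-3) + 2 = -198 + 2 = -196)
(0/(-1) + Y(-3)*6)*Z = (0/(-1) - 12*6)*(-196) = (0*(-1) - 72)*(-196) = (0 - 72)*(-196) = -72*(-196) = 14112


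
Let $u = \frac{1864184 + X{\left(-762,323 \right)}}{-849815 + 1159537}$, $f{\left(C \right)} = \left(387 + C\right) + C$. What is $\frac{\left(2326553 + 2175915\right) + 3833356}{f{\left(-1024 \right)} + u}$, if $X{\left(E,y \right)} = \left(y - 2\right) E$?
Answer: $- \frac{645447020232}{128207165} \approx -5034.4$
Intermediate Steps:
$X{\left(E,y \right)} = E \left(-2 + y\right)$ ($X{\left(E,y \right)} = \left(-2 + y\right) E = E \left(-2 + y\right)$)
$f{\left(C \right)} = 387 + 2 C$
$u = \frac{809791}{154861}$ ($u = \frac{1864184 - 762 \left(-2 + 323\right)}{-849815 + 1159537} = \frac{1864184 - 244602}{309722} = \left(1864184 - 244602\right) \frac{1}{309722} = 1619582 \cdot \frac{1}{309722} = \frac{809791}{154861} \approx 5.2291$)
$\frac{\left(2326553 + 2175915\right) + 3833356}{f{\left(-1024 \right)} + u} = \frac{\left(2326553 + 2175915\right) + 3833356}{\left(387 + 2 \left(-1024\right)\right) + \frac{809791}{154861}} = \frac{4502468 + 3833356}{\left(387 - 2048\right) + \frac{809791}{154861}} = \frac{8335824}{-1661 + \frac{809791}{154861}} = \frac{8335824}{- \frac{256414330}{154861}} = 8335824 \left(- \frac{154861}{256414330}\right) = - \frac{645447020232}{128207165}$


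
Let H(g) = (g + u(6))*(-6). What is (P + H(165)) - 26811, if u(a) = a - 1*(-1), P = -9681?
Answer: -37524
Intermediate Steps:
u(a) = 1 + a (u(a) = a + 1 = 1 + a)
H(g) = -42 - 6*g (H(g) = (g + (1 + 6))*(-6) = (g + 7)*(-6) = (7 + g)*(-6) = -42 - 6*g)
(P + H(165)) - 26811 = (-9681 + (-42 - 6*165)) - 26811 = (-9681 + (-42 - 990)) - 26811 = (-9681 - 1032) - 26811 = -10713 - 26811 = -37524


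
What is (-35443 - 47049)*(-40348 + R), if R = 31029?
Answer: 768742948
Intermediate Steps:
(-35443 - 47049)*(-40348 + R) = (-35443 - 47049)*(-40348 + 31029) = -82492*(-9319) = 768742948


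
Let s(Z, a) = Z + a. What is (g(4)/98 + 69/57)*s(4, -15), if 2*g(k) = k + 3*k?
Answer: -13233/931 ≈ -14.214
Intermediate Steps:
g(k) = 2*k (g(k) = (k + 3*k)/2 = (4*k)/2 = 2*k)
(g(4)/98 + 69/57)*s(4, -15) = ((2*4)/98 + 69/57)*(4 - 15) = (8*(1/98) + 69*(1/57))*(-11) = (4/49 + 23/19)*(-11) = (1203/931)*(-11) = -13233/931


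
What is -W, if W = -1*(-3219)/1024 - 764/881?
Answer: -2053603/902144 ≈ -2.2764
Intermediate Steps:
W = 2053603/902144 (W = 3219*(1/1024) - 764*1/881 = 3219/1024 - 764/881 = 2053603/902144 ≈ 2.2764)
-W = -1*2053603/902144 = -2053603/902144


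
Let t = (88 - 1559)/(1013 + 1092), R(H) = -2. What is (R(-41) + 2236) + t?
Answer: 4701099/2105 ≈ 2233.3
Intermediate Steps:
t = -1471/2105 ≈ -0.69881
(R(-41) + 2236) + t = (-2 + 2236) - 1471/2105 = 2234 - 1471/2105 = 4701099/2105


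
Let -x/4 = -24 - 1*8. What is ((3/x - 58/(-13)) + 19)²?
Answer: 1527168241/2768896 ≈ 551.54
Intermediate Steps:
x = 128 (x = -4*(-24 - 1*8) = -4*(-24 - 8) = -4*(-32) = 128)
((3/x - 58/(-13)) + 19)² = ((3/128 - 58/(-13)) + 19)² = ((3*(1/128) - 58*(-1/13)) + 19)² = ((3/128 + 58/13) + 19)² = (7463/1664 + 19)² = (39079/1664)² = 1527168241/2768896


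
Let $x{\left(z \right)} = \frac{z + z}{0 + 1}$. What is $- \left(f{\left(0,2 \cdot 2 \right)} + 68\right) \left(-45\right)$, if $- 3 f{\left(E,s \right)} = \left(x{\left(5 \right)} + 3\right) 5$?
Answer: $2085$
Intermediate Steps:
$x{\left(z \right)} = 2 z$ ($x{\left(z \right)} = \frac{2 z}{1} = 2 z 1 = 2 z$)
$f{\left(E,s \right)} = - \frac{65}{3}$ ($f{\left(E,s \right)} = - \frac{\left(2 \cdot 5 + 3\right) 5}{3} = - \frac{\left(10 + 3\right) 5}{3} = - \frac{13 \cdot 5}{3} = \left(- \frac{1}{3}\right) 65 = - \frac{65}{3}$)
$- \left(f{\left(0,2 \cdot 2 \right)} + 68\right) \left(-45\right) = - \left(- \frac{65}{3} + 68\right) \left(-45\right) = - \frac{139 \left(-45\right)}{3} = \left(-1\right) \left(-2085\right) = 2085$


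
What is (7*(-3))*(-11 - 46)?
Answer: 1197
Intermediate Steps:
(7*(-3))*(-11 - 46) = -21*(-57) = 1197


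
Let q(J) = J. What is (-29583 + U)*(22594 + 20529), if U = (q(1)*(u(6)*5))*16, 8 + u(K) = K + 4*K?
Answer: -1199811229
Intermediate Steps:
u(K) = -8 + 5*K (u(K) = -8 + (K + 4*K) = -8 + 5*K)
U = 1760 (U = (1*((-8 + 5*6)*5))*16 = (1*((-8 + 30)*5))*16 = (1*(22*5))*16 = (1*110)*16 = 110*16 = 1760)
(-29583 + U)*(22594 + 20529) = (-29583 + 1760)*(22594 + 20529) = -27823*43123 = -1199811229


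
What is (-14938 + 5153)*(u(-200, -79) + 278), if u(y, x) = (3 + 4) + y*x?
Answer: -157391725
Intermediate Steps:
u(y, x) = 7 + x*y
(-14938 + 5153)*(u(-200, -79) + 278) = (-14938 + 5153)*((7 - 79*(-200)) + 278) = -9785*((7 + 15800) + 278) = -9785*(15807 + 278) = -9785*16085 = -157391725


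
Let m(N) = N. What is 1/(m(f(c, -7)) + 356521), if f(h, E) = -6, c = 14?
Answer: 1/356515 ≈ 2.8049e-6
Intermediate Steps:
1/(m(f(c, -7)) + 356521) = 1/(-6 + 356521) = 1/356515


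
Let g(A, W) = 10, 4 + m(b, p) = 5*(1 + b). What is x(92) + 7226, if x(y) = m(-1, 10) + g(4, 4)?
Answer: 7232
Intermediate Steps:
m(b, p) = 1 + 5*b (m(b, p) = -4 + 5*(1 + b) = -4 + (5 + 5*b) = 1 + 5*b)
x(y) = 6 (x(y) = (1 + 5*(-1)) + 10 = (1 - 5) + 10 = -4 + 10 = 6)
x(92) + 7226 = 6 + 7226 = 7232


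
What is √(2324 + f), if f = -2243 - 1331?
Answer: 25*I*√2 ≈ 35.355*I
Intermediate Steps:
f = -3574
√(2324 + f) = √(2324 - 3574) = √(-1250) = 25*I*√2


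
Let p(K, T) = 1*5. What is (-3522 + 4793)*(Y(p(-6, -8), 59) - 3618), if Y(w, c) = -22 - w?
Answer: -4632795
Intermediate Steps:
p(K, T) = 5
(-3522 + 4793)*(Y(p(-6, -8), 59) - 3618) = (-3522 + 4793)*((-22 - 1*5) - 3618) = 1271*((-22 - 5) - 3618) = 1271*(-27 - 3618) = 1271*(-3645) = -4632795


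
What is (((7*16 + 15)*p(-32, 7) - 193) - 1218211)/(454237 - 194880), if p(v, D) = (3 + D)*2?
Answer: -1215864/259357 ≈ -4.6880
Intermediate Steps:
p(v, D) = 6 + 2*D
(((7*16 + 15)*p(-32, 7) - 193) - 1218211)/(454237 - 194880) = (((7*16 + 15)*(6 + 2*7) - 193) - 1218211)/(454237 - 194880) = (((112 + 15)*(6 + 14) - 193) - 1218211)/259357 = ((127*20 - 193) - 1218211)*(1/259357) = ((2540 - 193) - 1218211)*(1/259357) = (2347 - 1218211)*(1/259357) = -1215864*1/259357 = -1215864/259357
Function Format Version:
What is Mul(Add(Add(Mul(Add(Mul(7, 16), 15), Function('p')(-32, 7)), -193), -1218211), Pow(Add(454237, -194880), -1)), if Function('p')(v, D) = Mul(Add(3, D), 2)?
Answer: Rational(-1215864, 259357) ≈ -4.6880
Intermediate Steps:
Function('p')(v, D) = Add(6, Mul(2, D))
Mul(Add(Add(Mul(Add(Mul(7, 16), 15), Function('p')(-32, 7)), -193), -1218211), Pow(Add(454237, -194880), -1)) = Mul(Add(Add(Mul(Add(Mul(7, 16), 15), Add(6, Mul(2, 7))), -193), -1218211), Pow(Add(454237, -194880), -1)) = Mul(Add(Add(Mul(Add(112, 15), Add(6, 14)), -193), -1218211), Pow(259357, -1)) = Mul(Add(Add(Mul(127, 20), -193), -1218211), Rational(1, 259357)) = Mul(Add(Add(2540, -193), -1218211), Rational(1, 259357)) = Mul(Add(2347, -1218211), Rational(1, 259357)) = Mul(-1215864, Rational(1, 259357)) = Rational(-1215864, 259357)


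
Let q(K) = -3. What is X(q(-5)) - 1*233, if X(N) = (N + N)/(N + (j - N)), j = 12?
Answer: -467/2 ≈ -233.50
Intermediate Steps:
X(N) = N/6 (X(N) = (N + N)/(N + (12 - N)) = (2*N)/12 = (2*N)*(1/12) = N/6)
X(q(-5)) - 1*233 = (⅙)*(-3) - 1*233 = -½ - 233 = -467/2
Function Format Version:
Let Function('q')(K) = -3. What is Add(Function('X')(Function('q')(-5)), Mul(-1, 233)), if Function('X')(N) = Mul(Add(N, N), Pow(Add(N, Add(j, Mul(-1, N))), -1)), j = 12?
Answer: Rational(-467, 2) ≈ -233.50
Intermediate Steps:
Function('X')(N) = Mul(Rational(1, 6), N) (Function('X')(N) = Mul(Add(N, N), Pow(Add(N, Add(12, Mul(-1, N))), -1)) = Mul(Mul(2, N), Pow(12, -1)) = Mul(Mul(2, N), Rational(1, 12)) = Mul(Rational(1, 6), N))
Add(Function('X')(Function('q')(-5)), Mul(-1, 233)) = Add(Mul(Rational(1, 6), -3), Mul(-1, 233)) = Add(Rational(-1, 2), -233) = Rational(-467, 2)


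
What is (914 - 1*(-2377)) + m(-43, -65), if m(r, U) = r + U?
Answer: 3183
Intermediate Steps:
m(r, U) = U + r
(914 - 1*(-2377)) + m(-43, -65) = (914 - 1*(-2377)) + (-65 - 43) = (914 + 2377) - 108 = 3291 - 108 = 3183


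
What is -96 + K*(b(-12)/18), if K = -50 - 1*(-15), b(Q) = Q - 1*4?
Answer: -584/9 ≈ -64.889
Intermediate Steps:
b(Q) = -4 + Q (b(Q) = Q - 4 = -4 + Q)
K = -35 (K = -50 + 15 = -35)
-96 + K*(b(-12)/18) = -96 - 35*(-4 - 12)/18 = -96 - (-560)/18 = -96 - 35*(-8/9) = -96 + 280/9 = -584/9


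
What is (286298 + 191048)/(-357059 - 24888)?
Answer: -477346/381947 ≈ -1.2498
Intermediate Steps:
(286298 + 191048)/(-357059 - 24888) = 477346/(-381947) = 477346*(-1/381947) = -477346/381947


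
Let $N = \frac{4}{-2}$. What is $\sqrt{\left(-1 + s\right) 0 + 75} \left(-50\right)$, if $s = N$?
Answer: $- 250 \sqrt{3} \approx -433.01$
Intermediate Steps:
$N = -2$ ($N = 4 \left(- \frac{1}{2}\right) = -2$)
$s = -2$
$\sqrt{\left(-1 + s\right) 0 + 75} \left(-50\right) = \sqrt{\left(-1 - 2\right) 0 + 75} \left(-50\right) = \sqrt{\left(-3\right) 0 + 75} \left(-50\right) = \sqrt{0 + 75} \left(-50\right) = \sqrt{75} \left(-50\right) = 5 \sqrt{3} \left(-50\right) = - 250 \sqrt{3}$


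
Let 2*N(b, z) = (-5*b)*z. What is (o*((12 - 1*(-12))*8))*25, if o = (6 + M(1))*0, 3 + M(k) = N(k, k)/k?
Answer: 0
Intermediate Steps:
N(b, z) = -5*b*z/2 (N(b, z) = ((-5*b)*z)/2 = (-5*b*z)/2 = -5*b*z/2)
M(k) = -3 - 5*k/2 (M(k) = -3 + (-5*k*k/2)/k = -3 + (-5*k**2/2)/k = -3 - 5*k/2)
o = 0 (o = (6 + (-3 - 5/2*1))*0 = (6 + (-3 - 5/2))*0 = (6 - 11/2)*0 = (1/2)*0 = 0)
(o*((12 - 1*(-12))*8))*25 = (0*((12 - 1*(-12))*8))*25 = (0*((12 + 12)*8))*25 = (0*(24*8))*25 = (0*192)*25 = 0*25 = 0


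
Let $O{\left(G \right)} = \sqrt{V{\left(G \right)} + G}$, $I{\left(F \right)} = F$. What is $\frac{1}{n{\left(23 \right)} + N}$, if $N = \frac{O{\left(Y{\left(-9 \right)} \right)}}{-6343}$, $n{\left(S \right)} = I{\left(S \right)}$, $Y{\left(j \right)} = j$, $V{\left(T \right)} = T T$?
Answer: $\frac{925373927}{21283600249} + \frac{38058 \sqrt{2}}{21283600249} \approx 0.043481$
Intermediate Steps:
$V{\left(T \right)} = T^{2}$
$O{\left(G \right)} = \sqrt{G + G^{2}}$ ($O{\left(G \right)} = \sqrt{G^{2} + G} = \sqrt{G + G^{2}}$)
$n{\left(S \right)} = S$
$N = - \frac{6 \sqrt{2}}{6343}$ ($N = \frac{\sqrt{- 9 \left(1 - 9\right)}}{-6343} = \sqrt{\left(-9\right) \left(-8\right)} \left(- \frac{1}{6343}\right) = \sqrt{72} \left(- \frac{1}{6343}\right) = 6 \sqrt{2} \left(- \frac{1}{6343}\right) = - \frac{6 \sqrt{2}}{6343} \approx -0.0013377$)
$\frac{1}{n{\left(23 \right)} + N} = \frac{1}{23 - \frac{6 \sqrt{2}}{6343}}$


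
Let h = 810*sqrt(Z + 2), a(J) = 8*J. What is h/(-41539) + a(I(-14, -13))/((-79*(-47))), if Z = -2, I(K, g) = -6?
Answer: -48/3713 ≈ -0.012928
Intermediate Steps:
h = 0 (h = 810*sqrt(-2 + 2) = 810*sqrt(0) = 810*0 = 0)
h/(-41539) + a(I(-14, -13))/((-79*(-47))) = 0/(-41539) + (8*(-6))/((-79*(-47))) = 0*(-1/41539) - 48/3713 = 0 - 48*1/3713 = 0 - 48/3713 = -48/3713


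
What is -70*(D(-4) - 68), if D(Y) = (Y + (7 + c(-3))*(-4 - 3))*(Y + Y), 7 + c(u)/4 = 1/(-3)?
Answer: 270200/3 ≈ 90067.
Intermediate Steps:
c(u) = -88/3 (c(u) = -28 + 4/(-3) = -28 + 4*(-1/3) = -28 - 4/3 = -88/3)
D(Y) = 2*Y*(469/3 + Y) (D(Y) = (Y + (7 - 88/3)*(-4 - 3))*(Y + Y) = (Y - 67/3*(-7))*(2*Y) = (Y + 469/3)*(2*Y) = (469/3 + Y)*(2*Y) = 2*Y*(469/3 + Y))
-70*(D(-4) - 68) = -70*((2/3)*(-4)*(469 + 3*(-4)) - 68) = -70*((2/3)*(-4)*(469 - 12) - 68) = -70*((2/3)*(-4)*457 - 68) = -70*(-3656/3 - 68) = -70*(-3860/3) = 270200/3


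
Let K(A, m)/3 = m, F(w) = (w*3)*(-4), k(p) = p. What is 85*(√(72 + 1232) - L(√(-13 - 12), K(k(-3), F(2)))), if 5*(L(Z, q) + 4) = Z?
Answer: 340 - 85*I + 170*√326 ≈ 3409.4 - 85.0*I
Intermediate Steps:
F(w) = -12*w (F(w) = (3*w)*(-4) = -12*w)
K(A, m) = 3*m
L(Z, q) = -4 + Z/5
85*(√(72 + 1232) - L(√(-13 - 12), K(k(-3), F(2)))) = 85*(√(72 + 1232) - (-4 + √(-13 - 12)/5)) = 85*(√1304 - (-4 + √(-25)/5)) = 85*(2*√326 - (-4 + (5*I)/5)) = 85*(2*√326 - (-4 + I)) = 85*(2*√326 + (4 - I)) = 85*(4 - I + 2*√326) = 340 - 85*I + 170*√326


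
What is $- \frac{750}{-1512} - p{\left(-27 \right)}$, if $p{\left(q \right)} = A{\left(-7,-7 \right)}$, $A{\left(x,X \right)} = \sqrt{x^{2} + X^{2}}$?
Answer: $\frac{125}{252} - 7 \sqrt{2} \approx -9.4035$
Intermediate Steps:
$A{\left(x,X \right)} = \sqrt{X^{2} + x^{2}}$
$p{\left(q \right)} = 7 \sqrt{2}$ ($p{\left(q \right)} = \sqrt{\left(-7\right)^{2} + \left(-7\right)^{2}} = \sqrt{49 + 49} = \sqrt{98} = 7 \sqrt{2}$)
$- \frac{750}{-1512} - p{\left(-27 \right)} = - \frac{750}{-1512} - 7 \sqrt{2} = \left(-750\right) \left(- \frac{1}{1512}\right) - 7 \sqrt{2} = \frac{125}{252} - 7 \sqrt{2}$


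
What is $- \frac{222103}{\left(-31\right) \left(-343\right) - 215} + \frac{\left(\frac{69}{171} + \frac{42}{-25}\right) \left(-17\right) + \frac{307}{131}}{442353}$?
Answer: $- \frac{18340385266390141}{860279333692950} \approx -21.319$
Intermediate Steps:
$- \frac{222103}{\left(-31\right) \left(-343\right) - 215} + \frac{\left(\frac{69}{171} + \frac{42}{-25}\right) \left(-17\right) + \frac{307}{131}}{442353} = - \frac{222103}{10633 - 215} + \left(\left(69 \cdot \frac{1}{171} + 42 \left(- \frac{1}{25}\right)\right) \left(-17\right) + 307 \cdot \frac{1}{131}\right) \frac{1}{442353} = - \frac{222103}{10418} + \left(\left(\frac{23}{57} - \frac{42}{25}\right) \left(-17\right) + \frac{307}{131}\right) \frac{1}{442353} = \left(-222103\right) \frac{1}{10418} + \left(\left(- \frac{1819}{1425}\right) \left(-17\right) + \frac{307}{131}\right) \frac{1}{442353} = - \frac{222103}{10418} + \left(\frac{30923}{1425} + \frac{307}{131}\right) \frac{1}{442353} = - \frac{222103}{10418} + \frac{4488388}{186675} \cdot \frac{1}{442353} = - \frac{222103}{10418} + \frac{4488388}{82576246275} = - \frac{18340385266390141}{860279333692950}$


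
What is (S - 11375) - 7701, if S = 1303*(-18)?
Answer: -42530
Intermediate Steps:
S = -23454
(S - 11375) - 7701 = (-23454 - 11375) - 7701 = -34829 - 7701 = -42530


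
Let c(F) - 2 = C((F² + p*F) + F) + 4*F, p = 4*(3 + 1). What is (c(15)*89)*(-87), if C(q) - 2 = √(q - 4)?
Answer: -495552 - 15486*√119 ≈ -6.6448e+5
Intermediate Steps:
p = 16 (p = 4*4 = 16)
C(q) = 2 + √(-4 + q) (C(q) = 2 + √(q - 4) = 2 + √(-4 + q))
c(F) = 4 + √(-4 + F² + 17*F) + 4*F (c(F) = 2 + ((2 + √(-4 + ((F² + 16*F) + F))) + 4*F) = 2 + ((2 + √(-4 + (F² + 17*F))) + 4*F) = 2 + ((2 + √(-4 + F² + 17*F)) + 4*F) = 2 + (2 + √(-4 + F² + 17*F) + 4*F) = 4 + √(-4 + F² + 17*F) + 4*F)
(c(15)*89)*(-87) = ((4 + √(-4 + 15*(17 + 15)) + 4*15)*89)*(-87) = ((4 + √(-4 + 15*32) + 60)*89)*(-87) = ((4 + √(-4 + 480) + 60)*89)*(-87) = ((4 + √476 + 60)*89)*(-87) = ((4 + 2*√119 + 60)*89)*(-87) = ((64 + 2*√119)*89)*(-87) = (5696 + 178*√119)*(-87) = -495552 - 15486*√119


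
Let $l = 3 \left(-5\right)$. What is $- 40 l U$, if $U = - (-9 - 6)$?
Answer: $9000$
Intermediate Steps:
$l = -15$
$U = 15$ ($U = \left(-1\right) \left(-15\right) = 15$)
$- 40 l U = \left(-40\right) \left(-15\right) 15 = 600 \cdot 15 = 9000$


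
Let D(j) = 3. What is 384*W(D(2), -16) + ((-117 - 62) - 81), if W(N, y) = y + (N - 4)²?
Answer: -6020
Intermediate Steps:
W(N, y) = y + (-4 + N)²
384*W(D(2), -16) + ((-117 - 62) - 81) = 384*(-16 + (-4 + 3)²) + ((-117 - 62) - 81) = 384*(-16 + (-1)²) + (-179 - 81) = 384*(-16 + 1) - 260 = 384*(-15) - 260 = -5760 - 260 = -6020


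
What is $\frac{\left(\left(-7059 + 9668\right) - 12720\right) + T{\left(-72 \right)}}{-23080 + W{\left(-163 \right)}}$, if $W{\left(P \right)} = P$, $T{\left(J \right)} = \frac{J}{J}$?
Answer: $\frac{10110}{23243} \approx 0.43497$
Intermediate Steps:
$T{\left(J \right)} = 1$
$\frac{\left(\left(-7059 + 9668\right) - 12720\right) + T{\left(-72 \right)}}{-23080 + W{\left(-163 \right)}} = \frac{\left(\left(-7059 + 9668\right) - 12720\right) + 1}{-23080 - 163} = \frac{\left(2609 - 12720\right) + 1}{-23243} = \left(-10111 + 1\right) \left(- \frac{1}{23243}\right) = \left(-10110\right) \left(- \frac{1}{23243}\right) = \frac{10110}{23243}$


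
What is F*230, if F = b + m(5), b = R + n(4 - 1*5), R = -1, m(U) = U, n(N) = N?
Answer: 690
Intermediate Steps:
b = -2 (b = -1 + (4 - 1*5) = -1 + (4 - 5) = -1 - 1 = -2)
F = 3 (F = -2 + 5 = 3)
F*230 = 3*230 = 690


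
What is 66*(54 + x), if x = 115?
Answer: 11154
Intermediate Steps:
66*(54 + x) = 66*(54 + 115) = 66*169 = 11154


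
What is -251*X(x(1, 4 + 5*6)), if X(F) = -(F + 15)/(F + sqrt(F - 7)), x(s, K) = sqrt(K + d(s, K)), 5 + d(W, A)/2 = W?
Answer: 251*(15 + sqrt(26))/(sqrt(26) + I*sqrt(7 - sqrt(26))) ≈ 921.97 - 249.3*I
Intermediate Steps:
d(W, A) = -10 + 2*W
x(s, K) = sqrt(-10 + K + 2*s) (x(s, K) = sqrt(K + (-10 + 2*s)) = sqrt(-10 + K + 2*s))
X(F) = -(15 + F)/(F + sqrt(-7 + F))
-251*X(x(1, 4 + 5*6)) = -251*(-15 - sqrt(-10 + (4 + 5*6) + 2*1))/(sqrt(-10 + (4 + 5*6) + 2*1) + sqrt(-7 + sqrt(-10 + (4 + 5*6) + 2*1))) = -251*(-15 - sqrt(-10 + (4 + 30) + 2))/(sqrt(-10 + (4 + 30) + 2) + sqrt(-7 + sqrt(-10 + (4 + 30) + 2))) = -251*(-15 - sqrt(-10 + 34 + 2))/(sqrt(-10 + 34 + 2) + sqrt(-7 + sqrt(-10 + 34 + 2))) = -251*(-15 - sqrt(26))/(sqrt(26) + sqrt(-7 + sqrt(26)))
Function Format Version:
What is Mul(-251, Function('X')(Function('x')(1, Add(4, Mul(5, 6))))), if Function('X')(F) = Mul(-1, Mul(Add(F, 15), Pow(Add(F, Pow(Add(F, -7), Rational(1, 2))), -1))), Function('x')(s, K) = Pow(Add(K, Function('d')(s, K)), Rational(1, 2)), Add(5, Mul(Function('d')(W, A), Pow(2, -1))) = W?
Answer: Mul(251, Pow(Add(Pow(26, Rational(1, 2)), Mul(I, Pow(Add(7, Mul(-1, Pow(26, Rational(1, 2)))), Rational(1, 2)))), -1), Add(15, Pow(26, Rational(1, 2)))) ≈ Add(921.97, Mul(-249.30, I))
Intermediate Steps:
Function('d')(W, A) = Add(-10, Mul(2, W))
Function('x')(s, K) = Pow(Add(-10, K, Mul(2, s)), Rational(1, 2)) (Function('x')(s, K) = Pow(Add(K, Add(-10, Mul(2, s))), Rational(1, 2)) = Pow(Add(-10, K, Mul(2, s)), Rational(1, 2)))
Function('X')(F) = Mul(-1, Pow(Add(F, Pow(Add(-7, F), Rational(1, 2))), -1), Add(15, F)) (Function('X')(F) = Mul(-1, Mul(Add(15, F), Pow(Add(F, Pow(Add(-7, F), Rational(1, 2))), -1))) = Mul(-1, Mul(Pow(Add(F, Pow(Add(-7, F), Rational(1, 2))), -1), Add(15, F))) = Mul(-1, Pow(Add(F, Pow(Add(-7, F), Rational(1, 2))), -1), Add(15, F)))
Mul(-251, Function('X')(Function('x')(1, Add(4, Mul(5, 6))))) = Mul(-251, Mul(Pow(Add(Pow(Add(-10, Add(4, Mul(5, 6)), Mul(2, 1)), Rational(1, 2)), Pow(Add(-7, Pow(Add(-10, Add(4, Mul(5, 6)), Mul(2, 1)), Rational(1, 2))), Rational(1, 2))), -1), Add(-15, Mul(-1, Pow(Add(-10, Add(4, Mul(5, 6)), Mul(2, 1)), Rational(1, 2)))))) = Mul(-251, Mul(Pow(Add(Pow(Add(-10, Add(4, 30), 2), Rational(1, 2)), Pow(Add(-7, Pow(Add(-10, Add(4, 30), 2), Rational(1, 2))), Rational(1, 2))), -1), Add(-15, Mul(-1, Pow(Add(-10, Add(4, 30), 2), Rational(1, 2)))))) = Mul(-251, Mul(Pow(Add(Pow(Add(-10, 34, 2), Rational(1, 2)), Pow(Add(-7, Pow(Add(-10, 34, 2), Rational(1, 2))), Rational(1, 2))), -1), Add(-15, Mul(-1, Pow(Add(-10, 34, 2), Rational(1, 2)))))) = Mul(-251, Mul(Pow(Add(Pow(26, Rational(1, 2)), Pow(Add(-7, Pow(26, Rational(1, 2))), Rational(1, 2))), -1), Add(-15, Mul(-1, Pow(26, Rational(1, 2)))))) = Mul(-251, Pow(Add(Pow(26, Rational(1, 2)), Pow(Add(-7, Pow(26, Rational(1, 2))), Rational(1, 2))), -1), Add(-15, Mul(-1, Pow(26, Rational(1, 2)))))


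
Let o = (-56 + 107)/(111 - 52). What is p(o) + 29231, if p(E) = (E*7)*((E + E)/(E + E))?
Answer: 1724986/59 ≈ 29237.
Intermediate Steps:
o = 51/59 ≈ 0.86441
p(E) = 7*E (p(E) = (7*E)*((2*E)/((2*E))) = (7*E)*((2*E)*(1/(2*E))) = (7*E)*1 = 7*E)
p(o) + 29231 = 7*(51/59) + 29231 = 357/59 + 29231 = 1724986/59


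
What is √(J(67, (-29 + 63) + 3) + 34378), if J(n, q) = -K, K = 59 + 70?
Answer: √34249 ≈ 185.06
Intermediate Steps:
K = 129
J(n, q) = -129 (J(n, q) = -1*129 = -129)
√(J(67, (-29 + 63) + 3) + 34378) = √(-129 + 34378) = √34249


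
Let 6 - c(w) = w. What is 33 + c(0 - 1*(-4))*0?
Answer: 33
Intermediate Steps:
c(w) = 6 - w
33 + c(0 - 1*(-4))*0 = 33 + (6 - (0 - 1*(-4)))*0 = 33 + (6 - (0 + 4))*0 = 33 + (6 - 1*4)*0 = 33 + (6 - 4)*0 = 33 + 2*0 = 33 + 0 = 33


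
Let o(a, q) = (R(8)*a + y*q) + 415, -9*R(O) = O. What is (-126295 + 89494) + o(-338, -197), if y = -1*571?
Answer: 687613/9 ≈ 76402.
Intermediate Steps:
R(O) = -O/9
y = -571
o(a, q) = 415 - 571*q - 8*a/9 (o(a, q) = ((-1/9*8)*a - 571*q) + 415 = (-8*a/9 - 571*q) + 415 = (-571*q - 8*a/9) + 415 = 415 - 571*q - 8*a/9)
(-126295 + 89494) + o(-338, -197) = (-126295 + 89494) + (415 - 571*(-197) - 8/9*(-338)) = -36801 + (415 + 112487 + 2704/9) = -36801 + 1018822/9 = 687613/9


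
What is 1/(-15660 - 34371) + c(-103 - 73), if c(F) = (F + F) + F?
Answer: -26416369/50031 ≈ -528.00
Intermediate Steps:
c(F) = 3*F (c(F) = 2*F + F = 3*F)
1/(-15660 - 34371) + c(-103 - 73) = 1/(-15660 - 34371) + 3*(-103 - 73) = 1/(-50031) + 3*(-176) = -1/50031 - 528 = -26416369/50031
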